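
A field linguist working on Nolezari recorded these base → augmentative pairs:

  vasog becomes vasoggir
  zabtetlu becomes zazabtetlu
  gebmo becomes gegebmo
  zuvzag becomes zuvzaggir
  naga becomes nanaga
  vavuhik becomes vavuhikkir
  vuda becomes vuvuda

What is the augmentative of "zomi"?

zozomi

gebmo and vasog both have last vowel 'o' yet inflect differently (gegebmo, vasoggir), so the last vowel is not what conditions the rule; whether the stem ends in a vowel or a consonant is.
"zomi" ends in a vowel. The stems ending in a vowel (gebmo → gegebmo, vuda → vuvuda, naga → nanaga) repeat the first consonant+vowel as a prefix.
The other pattern: stems ending in a consonant double the final consonant and add -ir.
So zomi → zozomi.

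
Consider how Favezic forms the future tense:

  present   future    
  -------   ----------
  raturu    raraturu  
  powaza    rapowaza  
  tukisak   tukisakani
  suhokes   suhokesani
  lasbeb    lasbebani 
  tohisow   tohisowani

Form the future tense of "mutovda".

"mutovda" ends in a vowel. The stems ending in a vowel (raturu → raraturu, powaza → rapowaza) add the prefix ra-.
So mutovda → ramutovda.

ramutovda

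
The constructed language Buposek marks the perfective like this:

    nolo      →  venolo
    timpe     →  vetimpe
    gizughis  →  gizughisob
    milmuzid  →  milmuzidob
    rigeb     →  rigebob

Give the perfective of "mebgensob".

mebgensobob

"mebgensob" ends in a consonant. The stems ending in a consonant (milmuzid → milmuzidob, gizughis → gizughisob, rigeb → rigebob) add -ob.
The other pattern: stems ending in a vowel add the prefix ve-.
So mebgensob → mebgensobob.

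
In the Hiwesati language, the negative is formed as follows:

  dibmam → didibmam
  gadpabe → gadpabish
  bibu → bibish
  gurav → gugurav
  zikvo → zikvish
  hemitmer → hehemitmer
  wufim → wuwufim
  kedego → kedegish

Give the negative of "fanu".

hemitmer and gadpabe both have last vowel 'e' yet inflect differently (hehemitmer, gadpabish), so the last vowel is not what conditions the rule; whether the stem ends in a vowel or a consonant is.
"fanu" ends in a vowel. The stems ending in a vowel (zikvo → zikvish, bibu → bibish, gadpabe → gadpabish) drop the final letter and add -ish.
So fanu → fanish.

fanish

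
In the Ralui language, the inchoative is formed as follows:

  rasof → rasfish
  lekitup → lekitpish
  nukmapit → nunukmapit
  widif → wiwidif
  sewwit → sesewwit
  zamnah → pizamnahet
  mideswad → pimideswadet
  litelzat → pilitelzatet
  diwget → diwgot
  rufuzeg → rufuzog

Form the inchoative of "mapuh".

rasof and widif both end in -f yet inflect differently (rasfish, wiwidif), so the final letter is not what conditions the rule; the last vowel is.
"mapuh" has last vowel 'u'. The one such stem in the data (lekitup → lekitpish) deletes the last vowel and adds -ish (as does rasof), so the same rule applies.
So mapuh → maphish.

maphish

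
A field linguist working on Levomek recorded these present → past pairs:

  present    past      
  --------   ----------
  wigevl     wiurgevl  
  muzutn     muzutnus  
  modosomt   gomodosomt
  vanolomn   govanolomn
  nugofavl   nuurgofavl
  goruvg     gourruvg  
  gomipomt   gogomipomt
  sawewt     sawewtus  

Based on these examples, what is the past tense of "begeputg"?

begeputgus

modosomt and sawewt both end in -t yet inflect differently (gomodosomt, sawewtus), so the final letter is not what conditions the rule; the second-to-last letter is.
"begeputg" has second-to-last letter 't'. The one such stem in the data (muzutn → muzutnus) adds -us, so the same rule applies.
The other patterns: stems whose second-to-last letter is 'm' add the prefix go-; stems whose second-to-last letter is 'v' insert -ur- after the first vowel.
So begeputg → begeputgus.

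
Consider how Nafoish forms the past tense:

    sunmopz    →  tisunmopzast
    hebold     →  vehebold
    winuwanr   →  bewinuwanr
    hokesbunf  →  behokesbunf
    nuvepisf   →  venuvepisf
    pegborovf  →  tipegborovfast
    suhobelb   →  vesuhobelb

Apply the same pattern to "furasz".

vefurasz

hokesbunf and pegborovf both end in -f yet inflect differently (behokesbunf, tipegborovfast), so the final letter is not what conditions the rule; the second-to-last letter is.
"furasz" has second-to-last letter 's'. The one such stem in the data (nuvepisf → venuvepisf) adds the prefix ve-, so the same rule applies.
The other patterns: stems whose second-to-last letter is 'n' add the prefix be-; stems whose second-to-last letter is 'p' or 'v' add ti- … -ast around the stem.
So furasz → vefurasz.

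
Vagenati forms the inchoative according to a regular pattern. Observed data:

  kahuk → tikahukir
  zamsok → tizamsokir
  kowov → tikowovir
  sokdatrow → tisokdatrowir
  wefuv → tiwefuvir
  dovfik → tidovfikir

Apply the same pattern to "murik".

Every pair shown (kahuk → tikahukir, zamsok → tizamsokir, kowov → tikowovir, …) follows the same rule: add ti- … -ir around the stem.
So murik → timurikir.

timurikir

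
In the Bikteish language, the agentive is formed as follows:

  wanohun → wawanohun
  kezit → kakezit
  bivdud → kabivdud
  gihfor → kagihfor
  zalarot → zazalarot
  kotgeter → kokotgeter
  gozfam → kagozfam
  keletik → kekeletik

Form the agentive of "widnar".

kawidnar

zalarot and kezit both end in -t yet inflect differently (zazalarot, kakezit), so the final letter is not what conditions the rule; the number of vowels is.
"widnar" has 2 vowels. The stems with 2 vowels (gozfam → kagozfam, kezit → kakezit, bivdud → kabivdud) add the prefix ka-.
So widnar → kawidnar.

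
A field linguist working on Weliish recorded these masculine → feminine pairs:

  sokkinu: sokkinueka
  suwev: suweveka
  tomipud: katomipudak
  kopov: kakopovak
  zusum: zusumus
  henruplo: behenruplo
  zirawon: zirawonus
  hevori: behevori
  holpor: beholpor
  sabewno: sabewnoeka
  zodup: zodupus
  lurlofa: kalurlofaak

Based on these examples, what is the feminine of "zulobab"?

zulobabus

"zulobab" begins with z-. The stems beginning with z- (zodup → zodupus, zusum → zusumus, zirawon → zirawonus) add -us.
The other patterns: stems beginning with h- add the prefix be-; stems beginning with s- add -eka; stems beginning with k-, l- or t- add ka- … -ak around the stem.
So zulobab → zulobabus.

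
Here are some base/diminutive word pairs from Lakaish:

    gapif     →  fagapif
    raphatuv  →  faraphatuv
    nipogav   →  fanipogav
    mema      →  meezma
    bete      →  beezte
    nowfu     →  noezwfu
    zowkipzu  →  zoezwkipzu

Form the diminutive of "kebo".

keezbo

"kebo" ends in a vowel. The stems ending in a vowel (mema → meezma, bete → beezte, nowfu → noezwfu) insert -ez- after the first vowel.
So kebo → keezbo.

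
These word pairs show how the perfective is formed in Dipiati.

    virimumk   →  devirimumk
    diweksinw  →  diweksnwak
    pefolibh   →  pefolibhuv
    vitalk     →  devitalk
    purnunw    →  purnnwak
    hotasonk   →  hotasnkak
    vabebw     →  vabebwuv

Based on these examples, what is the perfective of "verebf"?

"verebf" has second-to-last letter 'b'. The stems whose second-to-last letter is 'b' (vabebw → vabebwuv, pefolibh → pefolibhuv) add -uv.
So verebf → verebfuv.

verebfuv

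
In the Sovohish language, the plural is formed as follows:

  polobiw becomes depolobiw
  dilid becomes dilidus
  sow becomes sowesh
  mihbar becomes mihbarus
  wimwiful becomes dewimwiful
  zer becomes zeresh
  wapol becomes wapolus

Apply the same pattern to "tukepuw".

detukepuw

zer and mihbar both end in -r yet inflect differently (zeresh, mihbarus), so the final letter is not what conditions the rule; the number of vowels is.
"tukepuw" has 3 vowels. The stems with 3 vowels (wimwiful → dewimwiful, polobiw → depolobiw) add the prefix de-.
The other patterns: stems with 1 vowel add -esh; stems with 2 vowels add -us.
So tukepuw → detukepuw.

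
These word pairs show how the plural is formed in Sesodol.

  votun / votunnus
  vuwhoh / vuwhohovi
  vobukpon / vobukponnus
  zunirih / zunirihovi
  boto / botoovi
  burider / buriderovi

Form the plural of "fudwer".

fudwerovi

vobukpon and vuwhoh both have last vowel 'o' yet inflect differently (vobukponnus, vuwhohovi), so the last vowel is not what conditions the rule; the final letter is.
"fudwer" ends in -r. The one such stem in the data (burider → buriderovi) adds -ovi, so the same rule applies.
So fudwer → fudwerovi.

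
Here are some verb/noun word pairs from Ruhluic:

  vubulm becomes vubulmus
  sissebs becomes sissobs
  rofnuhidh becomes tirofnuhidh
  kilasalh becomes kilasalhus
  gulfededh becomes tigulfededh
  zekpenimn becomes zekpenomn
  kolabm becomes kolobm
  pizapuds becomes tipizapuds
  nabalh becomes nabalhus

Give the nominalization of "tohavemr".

"tohavemr" has second-to-last letter 'm'. The one such stem in the data (zekpenimn → zekpenomn) changes the last vowel to 'o' (as do kolabm, sissebs), so the same rule applies.
So tohavemr → tohavomr.

tohavomr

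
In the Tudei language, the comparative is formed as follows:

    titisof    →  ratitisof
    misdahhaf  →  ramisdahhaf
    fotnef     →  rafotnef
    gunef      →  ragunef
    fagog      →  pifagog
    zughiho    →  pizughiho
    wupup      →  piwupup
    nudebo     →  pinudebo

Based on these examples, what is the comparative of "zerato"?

pizerato

titisof and fagog both have last vowel 'o' yet inflect differently (ratitisof, pifagog), so the last vowel is not what conditions the rule; the final letter is.
"zerato" ends in -o. The stems ending in -o (zughiho → pizughiho, nudebo → pinudebo) add the prefix pi-.
So zerato → pizerato.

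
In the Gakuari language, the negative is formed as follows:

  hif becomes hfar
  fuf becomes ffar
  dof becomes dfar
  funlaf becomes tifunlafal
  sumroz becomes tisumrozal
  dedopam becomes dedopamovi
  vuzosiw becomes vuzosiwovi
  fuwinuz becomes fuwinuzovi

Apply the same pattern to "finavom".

hif and funlaf both end in -f yet inflect differently (hfar, tifunlafal), so the final letter is not what conditions the rule; the number of vowels is.
"finavom" has 3 vowels. The stems with 3 vowels (dedopam → dedopamovi, vuzosiw → vuzosiwovi, fuwinuz → fuwinuzovi) add -ovi.
The other patterns: stems with 1 vowel delete the last vowel and add -ar; stems with 2 vowels add ti- … -al around the stem.
So finavom → finavomovi.

finavomovi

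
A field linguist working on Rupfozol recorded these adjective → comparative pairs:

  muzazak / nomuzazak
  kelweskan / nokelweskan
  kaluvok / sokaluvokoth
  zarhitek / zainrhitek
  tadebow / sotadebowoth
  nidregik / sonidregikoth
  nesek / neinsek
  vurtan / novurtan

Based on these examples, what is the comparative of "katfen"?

zarhitek and muzazak both end in -k yet inflect differently (zainrhitek, nomuzazak), so the final letter is not what conditions the rule; the last vowel is.
"katfen" has last vowel 'e'. The stems whose last vowel is 'e' (zarhitek → zainrhitek, nesek → neinsek) insert -in- after the first vowel.
The other patterns: stems whose last vowel is 'a' add the prefix no-; stems whose last vowel is 'i' or 'o' add so- … -oth around the stem.
So katfen → kaintfen.

kaintfen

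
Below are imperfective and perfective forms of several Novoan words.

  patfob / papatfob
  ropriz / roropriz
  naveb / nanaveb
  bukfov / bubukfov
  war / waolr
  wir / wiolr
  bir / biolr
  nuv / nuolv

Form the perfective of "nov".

"nov" has 1 vowel. The stems with 1 vowel (war → waolr, wir → wiolr, bir → biolr) insert -ol- after the first vowel.
The other pattern: stems with 2 vowels repeat the first consonant+vowel as a prefix.
So nov → noolv.

noolv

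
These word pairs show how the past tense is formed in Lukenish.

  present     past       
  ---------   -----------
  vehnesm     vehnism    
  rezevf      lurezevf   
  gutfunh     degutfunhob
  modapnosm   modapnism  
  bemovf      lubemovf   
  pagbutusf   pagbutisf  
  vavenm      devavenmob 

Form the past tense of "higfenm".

dehigfenmob

rezevf and pagbutusf both end in -f yet inflect differently (lurezevf, pagbutisf), so the final letter is not what conditions the rule; the second-to-last letter is.
"higfenm" has second-to-last letter 'n'. The stems whose second-to-last letter is 'n' (vavenm → devavenmob, gutfunh → degutfunhob) add de- … -ob around the stem.
The other patterns: stems whose second-to-last letter is 'v' add the prefix lu-; stems whose second-to-last letter is 's' change the last vowel to 'i'.
So higfenm → dehigfenmob.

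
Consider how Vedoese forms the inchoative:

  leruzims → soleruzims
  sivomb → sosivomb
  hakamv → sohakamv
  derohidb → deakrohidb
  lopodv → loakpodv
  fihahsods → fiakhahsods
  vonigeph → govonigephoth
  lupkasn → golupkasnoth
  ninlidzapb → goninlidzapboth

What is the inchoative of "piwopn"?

sivomb and derohidb both end in -b yet inflect differently (sosivomb, deakrohidb), so the final letter is not what conditions the rule; the second-to-last letter is.
"piwopn" has second-to-last letter 'p'. The stems whose second-to-last letter is 'p' (vonigeph → govonigephoth, ninlidzapb → goninlidzapboth) add go- … -oth around the stem.
So piwopn → gopiwopnoth.

gopiwopnoth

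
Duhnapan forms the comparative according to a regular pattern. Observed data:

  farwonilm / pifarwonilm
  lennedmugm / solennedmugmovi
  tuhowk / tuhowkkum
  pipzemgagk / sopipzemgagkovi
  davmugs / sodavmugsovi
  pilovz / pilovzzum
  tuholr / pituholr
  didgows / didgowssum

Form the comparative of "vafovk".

vafovkkum

farwonilm and lennedmugm both end in -m yet inflect differently (pifarwonilm, solennedmugmovi), so the final letter is not what conditions the rule; the second-to-last letter is.
"vafovk" has second-to-last letter 'v'. The one such stem in the data (pilovz → pilovzzum) doubles the final consonant and adds -um (as do didgows, tuhowk), so the same rule applies.
The other patterns: stems whose second-to-last letter is 'l' add the prefix pi-; stems whose second-to-last letter is 'g' add so- … -ovi around the stem.
So vafovk → vafovkkum.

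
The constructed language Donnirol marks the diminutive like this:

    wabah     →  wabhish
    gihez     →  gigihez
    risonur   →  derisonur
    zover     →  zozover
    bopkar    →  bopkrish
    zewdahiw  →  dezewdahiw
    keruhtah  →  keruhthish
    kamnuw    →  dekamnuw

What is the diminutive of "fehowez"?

fefehowez

bopkar and risonur both end in -r yet inflect differently (bopkrish, derisonur), so the final letter is not what conditions the rule; the last vowel is.
"fehowez" has last vowel 'e'. The stems whose last vowel is 'e' (gihez → gigihez, zover → zozover) repeat the first consonant+vowel as a prefix.
So fehowez → fefehowez.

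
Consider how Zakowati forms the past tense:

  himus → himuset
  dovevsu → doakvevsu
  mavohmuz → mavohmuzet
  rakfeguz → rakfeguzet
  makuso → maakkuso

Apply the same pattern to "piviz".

himus and dovevsu both have last vowel 'u' yet inflect differently (himuset, doakvevsu), so the last vowel is not what conditions the rule; whether the stem ends in a vowel or a consonant is.
"piviz" ends in a consonant. The stems ending in a consonant (himus → himuset, rakfeguz → rakfeguzet, mavohmuz → mavohmuzet) add -et.
The other pattern: stems ending in a vowel insert -ak- after the first vowel.
So piviz → pivizet.

pivizet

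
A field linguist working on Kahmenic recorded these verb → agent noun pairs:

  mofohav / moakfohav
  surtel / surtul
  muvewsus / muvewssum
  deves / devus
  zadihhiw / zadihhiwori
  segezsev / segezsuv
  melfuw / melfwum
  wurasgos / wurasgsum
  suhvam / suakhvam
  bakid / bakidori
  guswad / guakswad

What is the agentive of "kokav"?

"kokav" has last vowel 'a'. The stems whose last vowel is 'a' (suhvam → suakhvam, mofohav → moakfohav, guswad → guakswad) insert -ak- after the first vowel.
The other patterns: stems whose last vowel is 'e' change the last vowel to 'u'; stems whose last vowel is 'i' add -ori; stems whose last vowel is 'o' or 'u' delete the last vowel and add -um.
So kokav → koakkav.

koakkav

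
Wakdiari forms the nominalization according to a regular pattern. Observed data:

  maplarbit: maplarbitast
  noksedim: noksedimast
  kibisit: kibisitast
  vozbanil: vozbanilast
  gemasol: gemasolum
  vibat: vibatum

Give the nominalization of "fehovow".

fehovowum

vozbanil and gemasol both end in -l yet inflect differently (vozbanilast, gemasolum), so the final letter is not what conditions the rule; the last vowel is.
"fehovow" has last vowel 'o'. The one such stem in the data (gemasol → gemasolum) adds -um, so the same rule applies.
The other pattern: stems whose last vowel is 'i' add -ast.
So fehovow → fehovowum.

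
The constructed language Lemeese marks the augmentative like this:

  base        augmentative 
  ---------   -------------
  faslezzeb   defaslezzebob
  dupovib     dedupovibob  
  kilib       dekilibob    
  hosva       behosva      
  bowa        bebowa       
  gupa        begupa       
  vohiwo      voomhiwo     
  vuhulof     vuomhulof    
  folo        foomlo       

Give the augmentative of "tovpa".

"tovpa" ends in -a. The stems ending in -a (hosva → behosva, bowa → bebowa, gupa → begupa) add the prefix be-.
So tovpa → betovpa.

betovpa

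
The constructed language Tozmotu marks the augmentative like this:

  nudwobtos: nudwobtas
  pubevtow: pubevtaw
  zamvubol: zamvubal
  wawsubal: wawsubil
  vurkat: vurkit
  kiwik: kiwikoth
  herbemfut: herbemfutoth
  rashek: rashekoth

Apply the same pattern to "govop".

govap

zamvubol and wawsubal both end in -l yet inflect differently (zamvubal, wawsubil), so the final letter is not what conditions the rule; the last vowel is.
"govop" has last vowel 'o'. The stems whose last vowel is 'o' (nudwobtos → nudwobtas, pubevtow → pubevtaw, zamvubol → zamvubal) change the last vowel to 'a'.
So govop → govap.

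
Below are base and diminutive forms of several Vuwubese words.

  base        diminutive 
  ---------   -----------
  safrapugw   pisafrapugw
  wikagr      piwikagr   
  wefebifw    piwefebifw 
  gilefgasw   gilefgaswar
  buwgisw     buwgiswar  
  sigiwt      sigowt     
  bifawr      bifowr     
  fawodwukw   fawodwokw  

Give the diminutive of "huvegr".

safrapugw and gilefgasw both end in -w yet inflect differently (pisafrapugw, gilefgaswar), so the final letter is not what conditions the rule; the second-to-last letter is.
"huvegr" has second-to-last letter 'g'. The stems whose second-to-last letter is 'g' (safrapugw → pisafrapugw, wikagr → piwikagr) add the prefix pi-.
The other patterns: stems whose second-to-last letter is 's' add -ar; stems whose second-to-last letter is 'k' or 'w' change the last vowel to 'o'.
So huvegr → pihuvegr.

pihuvegr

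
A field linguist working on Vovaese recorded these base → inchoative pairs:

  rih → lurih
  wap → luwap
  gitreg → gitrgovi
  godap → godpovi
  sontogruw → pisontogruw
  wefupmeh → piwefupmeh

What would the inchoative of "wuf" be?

wap and godap both end in -p yet inflect differently (luwap, godpovi), so the final letter is not what conditions the rule; the number of vowels is.
"wuf" has 1 vowel. The stems with 1 vowel (rih → lurih, wap → luwap) add the prefix lu-.
So wuf → luwuf.

luwuf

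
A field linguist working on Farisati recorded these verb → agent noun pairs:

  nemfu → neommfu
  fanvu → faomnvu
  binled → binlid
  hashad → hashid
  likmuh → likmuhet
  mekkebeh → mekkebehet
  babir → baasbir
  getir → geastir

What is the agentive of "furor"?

"furor" ends in -r. The stems ending in -r (babir → baasbir, getir → geastir) insert -as- after the first vowel.
So furor → fuasror.

fuasror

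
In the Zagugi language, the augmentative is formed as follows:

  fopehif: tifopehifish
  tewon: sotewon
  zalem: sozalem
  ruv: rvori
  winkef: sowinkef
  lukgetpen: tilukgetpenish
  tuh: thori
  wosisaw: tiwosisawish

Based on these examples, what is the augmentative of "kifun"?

sokifun

"kifun" has 2 vowels. The stems with 2 vowels (zalem → sozalem, tewon → sotewon, winkef → sowinkef) add the prefix so-.
The other patterns: stems with 1 vowel delete the last vowel and add -ori; stems with 3 vowels add ti- … -ish around the stem.
So kifun → sokifun.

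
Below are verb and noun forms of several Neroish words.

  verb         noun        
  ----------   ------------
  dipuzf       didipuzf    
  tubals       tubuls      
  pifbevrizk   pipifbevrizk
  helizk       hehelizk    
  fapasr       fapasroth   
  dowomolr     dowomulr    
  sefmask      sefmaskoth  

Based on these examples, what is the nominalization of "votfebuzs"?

sefmask and helizk both end in -k yet inflect differently (sefmaskoth, hehelizk), so the final letter is not what conditions the rule; the second-to-last letter is.
"votfebuzs" has second-to-last letter 'z'. The stems whose second-to-last letter is 'z' (helizk → hehelizk, pifbevrizk → pipifbevrizk, dipuzf → didipuzf) repeat the first consonant+vowel as a prefix.
The other patterns: stems whose second-to-last letter is 's' add -oth; stems whose second-to-last letter is 'l' change the last vowel to 'u'.
So votfebuzs → vovotfebuzs.

vovotfebuzs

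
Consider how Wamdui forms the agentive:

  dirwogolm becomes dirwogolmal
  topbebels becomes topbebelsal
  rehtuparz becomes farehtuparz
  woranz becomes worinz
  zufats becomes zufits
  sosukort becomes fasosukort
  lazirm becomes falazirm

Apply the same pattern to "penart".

dirwogolm and lazirm both end in -m yet inflect differently (dirwogolmal, falazirm), so the final letter is not what conditions the rule; the second-to-last letter is.
"penart" has second-to-last letter 'r'. The stems whose second-to-last letter is 'r' (rehtuparz → farehtuparz, lazirm → falazirm, sosukort → fasosukort) add the prefix fa-.
The other patterns: stems whose second-to-last letter is 'l' add -al; stems whose second-to-last letter is 'n' or 't' change the last vowel to 'i'.
So penart → fapenart.

fapenart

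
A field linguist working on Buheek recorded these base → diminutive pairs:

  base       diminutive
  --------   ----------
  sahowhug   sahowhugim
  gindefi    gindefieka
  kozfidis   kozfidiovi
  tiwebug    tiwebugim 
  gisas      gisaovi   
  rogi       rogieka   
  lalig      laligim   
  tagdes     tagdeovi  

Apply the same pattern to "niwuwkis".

lalig and kozfidis both have last vowel 'i' yet inflect differently (laligim, kozfidiovi), so the last vowel is not what conditions the rule; the final letter is.
"niwuwkis" ends in -s. The stems ending in -s (tagdes → tagdeovi, kozfidis → kozfidiovi, gisas → gisaovi) drop the final letter and add -ovi.
So niwuwkis → niwuwkiovi.

niwuwkiovi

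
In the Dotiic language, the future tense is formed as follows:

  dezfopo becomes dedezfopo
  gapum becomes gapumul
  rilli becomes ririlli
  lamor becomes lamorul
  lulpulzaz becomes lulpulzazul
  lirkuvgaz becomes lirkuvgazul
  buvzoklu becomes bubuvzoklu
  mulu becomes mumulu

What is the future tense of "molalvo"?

"molalvo" ends in a vowel. The stems ending in a vowel (dezfopo → dedezfopo, rilli → ririlli, mulu → mumulu) repeat the first consonant+vowel as a prefix.
So molalvo → momolalvo.

momolalvo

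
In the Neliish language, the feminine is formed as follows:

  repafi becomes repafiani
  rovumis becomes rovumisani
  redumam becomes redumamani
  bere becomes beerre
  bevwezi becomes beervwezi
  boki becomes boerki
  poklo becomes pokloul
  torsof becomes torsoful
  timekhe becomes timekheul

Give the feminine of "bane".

baerne

repafi and bevwezi both end in -i yet inflect differently (repafiani, beervwezi), so the final letter is not what conditions the rule; the first letter is.
"bane" begins with b-. The stems beginning with b- (bere → beerre, bevwezi → beervwezi, boki → boerki) insert -er- after the first vowel.
The other patterns: stems beginning with r- add -ani; stems beginning with p- or t- add -ul.
So bane → baerne.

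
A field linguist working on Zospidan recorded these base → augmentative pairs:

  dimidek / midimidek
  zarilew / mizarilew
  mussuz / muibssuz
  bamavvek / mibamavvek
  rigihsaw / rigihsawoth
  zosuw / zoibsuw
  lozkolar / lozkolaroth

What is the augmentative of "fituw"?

fiibtuw

rigihsaw and zarilew both end in -w yet inflect differently (rigihsawoth, mizarilew), so the final letter is not what conditions the rule; the last vowel is.
"fituw" has last vowel 'u'. The stems whose last vowel is 'u' (mussuz → muibssuz, zosuw → zoibsuw) insert -ib- after the first vowel.
The other patterns: stems whose last vowel is 'a' add -oth; stems whose last vowel is 'e' add the prefix mi-.
So fituw → fiibtuw.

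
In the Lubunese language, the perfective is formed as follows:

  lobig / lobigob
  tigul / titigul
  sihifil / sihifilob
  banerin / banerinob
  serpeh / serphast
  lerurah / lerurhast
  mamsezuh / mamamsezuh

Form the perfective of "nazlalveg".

sihifil and tigul both end in -l yet inflect differently (sihifilob, titigul), so the final letter is not what conditions the rule; the last vowel is.
"nazlalveg" has last vowel 'e'. The one such stem in the data (serpeh → serphast) deletes the last vowel and adds -ast (as does lerurah), so the same rule applies.
The other patterns: stems whose last vowel is 'i' add -ob; stems whose last vowel is 'u' repeat the first consonant+vowel as a prefix.
So nazlalveg → nazlalvgast.

nazlalvgast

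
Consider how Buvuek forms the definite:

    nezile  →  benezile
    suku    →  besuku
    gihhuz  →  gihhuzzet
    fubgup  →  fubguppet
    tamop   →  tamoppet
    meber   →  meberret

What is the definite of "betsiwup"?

betsiwuppet

"betsiwup" ends in a consonant. The stems ending in a consonant (gihhuz → gihhuzzet, fubgup → fubguppet, tamop → tamoppet) double the final consonant and add -et.
The other pattern: stems ending in a vowel add the prefix be-.
So betsiwup → betsiwuppet.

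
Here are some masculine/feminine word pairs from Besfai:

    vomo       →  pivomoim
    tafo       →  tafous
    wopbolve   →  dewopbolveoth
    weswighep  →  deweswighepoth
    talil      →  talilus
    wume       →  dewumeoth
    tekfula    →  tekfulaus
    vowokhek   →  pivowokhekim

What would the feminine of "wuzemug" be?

vomo and tafo both end in -o yet inflect differently (pivomoim, tafous), so the final letter is not what conditions the rule; the first letter is.
"wuzemug" begins with w-. The stems beginning with w- (weswighep → deweswighepoth, wopbolve → dewopbolveoth, wume → dewumeoth) add de- … -oth around the stem.
So wuzemug → dewuzemugoth.

dewuzemugoth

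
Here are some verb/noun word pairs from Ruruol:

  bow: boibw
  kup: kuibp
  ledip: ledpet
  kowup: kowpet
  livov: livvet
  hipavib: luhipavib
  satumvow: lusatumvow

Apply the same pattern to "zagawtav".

luzagawtav

"zagawtav" has 3 vowels. The stems with 3 vowels (hipavib → luhipavib, satumvow → lusatumvow) add the prefix lu-.
So zagawtav → luzagawtav.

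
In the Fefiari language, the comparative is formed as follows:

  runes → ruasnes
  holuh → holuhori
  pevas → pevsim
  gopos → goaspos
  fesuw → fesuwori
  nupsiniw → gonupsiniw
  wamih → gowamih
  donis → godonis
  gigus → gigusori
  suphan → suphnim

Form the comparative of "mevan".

mevnim

pevas and gigus both end in -s yet inflect differently (pevsim, gigusori), so the final letter is not what conditions the rule; the last vowel is.
"mevan" has last vowel 'a'. The stems whose last vowel is 'a' (pevas → pevsim, suphan → suphnim) delete the last vowel and add -im.
The other patterns: stems whose last vowel is 'u' add -ori; stems whose last vowel is 'i' add the prefix go-; stems whose last vowel is 'e' or 'o' insert -as- after the first vowel.
So mevan → mevnim.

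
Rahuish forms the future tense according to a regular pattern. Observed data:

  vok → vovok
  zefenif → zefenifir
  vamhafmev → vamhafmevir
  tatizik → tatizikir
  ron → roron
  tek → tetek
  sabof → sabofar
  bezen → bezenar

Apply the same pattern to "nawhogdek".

"nawhogdek" has 3 vowels. The stems with 3 vowels (tatizik → tatizikir, zefenif → zefenifir, vamhafmev → vamhafmevir) add -ir.
The other patterns: stems with 1 vowel repeat the first consonant+vowel as a prefix; stems with 2 vowels add -ar.
So nawhogdek → nawhogdekir.

nawhogdekir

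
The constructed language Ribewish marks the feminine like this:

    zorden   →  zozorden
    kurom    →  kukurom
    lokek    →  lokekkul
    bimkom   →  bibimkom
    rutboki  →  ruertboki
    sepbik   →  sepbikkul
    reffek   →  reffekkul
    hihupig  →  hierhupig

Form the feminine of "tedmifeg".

sepbik and hihupig both have last vowel 'i' yet inflect differently (sepbikkul, hierhupig), so the last vowel is not what conditions the rule; the final letter is.
"tedmifeg" ends in -g. The one such stem in the data (hihupig → hierhupig) inserts -er- after the first vowel (as does rutboki), so the same rule applies.
So tedmifeg → teerdmifeg.

teerdmifeg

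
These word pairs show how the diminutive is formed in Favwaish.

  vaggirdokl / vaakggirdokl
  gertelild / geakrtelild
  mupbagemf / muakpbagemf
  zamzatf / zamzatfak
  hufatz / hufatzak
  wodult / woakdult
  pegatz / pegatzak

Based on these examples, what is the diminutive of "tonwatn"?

"tonwatn" has second-to-last letter 't'. The stems whose second-to-last letter is 't' (pegatz → pegatzak, zamzatf → zamzatfak, hufatz → hufatzak) add -ak.
So tonwatn → tonwatnak.

tonwatnak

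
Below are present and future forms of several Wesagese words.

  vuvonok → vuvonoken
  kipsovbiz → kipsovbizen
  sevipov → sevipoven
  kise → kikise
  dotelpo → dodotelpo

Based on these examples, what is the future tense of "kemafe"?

kekemafe

"kemafe" ends in a vowel. The stems ending in a vowel (kise → kikise, dotelpo → dodotelpo) repeat the first consonant+vowel as a prefix.
So kemafe → kekemafe.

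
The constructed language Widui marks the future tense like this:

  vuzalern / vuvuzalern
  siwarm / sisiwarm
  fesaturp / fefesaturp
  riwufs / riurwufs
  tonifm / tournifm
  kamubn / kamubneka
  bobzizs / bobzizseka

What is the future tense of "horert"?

siwarm and tonifm both end in -m yet inflect differently (sisiwarm, tournifm), so the final letter is not what conditions the rule; the second-to-last letter is.
"horert" has second-to-last letter 'r'. The stems whose second-to-last letter is 'r' (vuzalern → vuvuzalern, siwarm → sisiwarm, fesaturp → fefesaturp) repeat the first consonant+vowel as a prefix.
So horert → hohorert.

hohorert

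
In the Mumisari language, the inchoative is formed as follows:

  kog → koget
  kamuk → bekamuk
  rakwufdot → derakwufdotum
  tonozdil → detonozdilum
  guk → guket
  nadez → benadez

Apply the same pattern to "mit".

guk and kamuk both end in -k yet inflect differently (guket, bekamuk), so the final letter is not what conditions the rule; the number of vowels is.
"mit" has 1 vowel. The stems with 1 vowel (kog → koget, guk → guket) add -et.
So mit → mitet.

mitet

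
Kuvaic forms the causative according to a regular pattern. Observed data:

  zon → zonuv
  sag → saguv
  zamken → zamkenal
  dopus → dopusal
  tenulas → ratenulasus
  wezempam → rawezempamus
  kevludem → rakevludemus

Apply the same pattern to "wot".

wotuv

zon and zamken both end in -n yet inflect differently (zonuv, zamkenal), so the final letter is not what conditions the rule; the number of vowels is.
"wot" has 1 vowel. The stems with 1 vowel (zon → zonuv, sag → saguv) add -uv.
So wot → wotuv.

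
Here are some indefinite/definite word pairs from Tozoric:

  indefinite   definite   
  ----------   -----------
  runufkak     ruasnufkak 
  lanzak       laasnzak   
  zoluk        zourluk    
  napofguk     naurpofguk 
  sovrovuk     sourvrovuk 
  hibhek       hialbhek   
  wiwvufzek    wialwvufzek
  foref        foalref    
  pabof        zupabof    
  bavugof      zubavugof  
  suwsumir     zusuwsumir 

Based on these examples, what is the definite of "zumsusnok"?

"zumsusnok" has last vowel 'o'. The stems whose last vowel is 'o' (pabof → zupabof, bavugof → zubavugof) add the prefix zu-.
The other patterns: stems whose last vowel is 'a' insert -as- after the first vowel; stems whose last vowel is 'u' insert -ur- after the first vowel; stems whose last vowel is 'e' insert -al- after the first vowel.
So zumsusnok → zuzumsusnok.

zuzumsusnok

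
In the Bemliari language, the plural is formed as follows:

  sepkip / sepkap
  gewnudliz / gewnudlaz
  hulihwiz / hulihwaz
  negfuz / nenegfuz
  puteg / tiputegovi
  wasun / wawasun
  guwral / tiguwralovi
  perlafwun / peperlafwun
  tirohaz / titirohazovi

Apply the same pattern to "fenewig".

fenewag

gewnudliz and negfuz both end in -z yet inflect differently (gewnudlaz, nenegfuz), so the final letter is not what conditions the rule; the last vowel is.
"fenewig" has last vowel 'i'. The stems whose last vowel is 'i' (gewnudliz → gewnudlaz, sepkip → sepkap, hulihwiz → hulihwaz) change the last vowel to 'a'.
The other patterns: stems whose last vowel is 'u' repeat the first consonant+vowel as a prefix; stems whose last vowel is 'a' or 'e' add ti- … -ovi around the stem.
So fenewig → fenewag.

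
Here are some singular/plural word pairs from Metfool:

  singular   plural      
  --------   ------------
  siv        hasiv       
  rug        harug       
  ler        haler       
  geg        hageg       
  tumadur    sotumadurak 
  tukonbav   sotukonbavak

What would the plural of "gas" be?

hagas

tukonbav and siv both end in -v yet inflect differently (sotukonbavak, hasiv), so the final letter is not what conditions the rule; the number of vowels is.
"gas" has 1 vowel. The stems with 1 vowel (siv → hasiv, rug → harug, ler → haler) add the prefix ha-.
The other pattern: stems with 3 vowels add so- … -ak around the stem.
So gas → hagas.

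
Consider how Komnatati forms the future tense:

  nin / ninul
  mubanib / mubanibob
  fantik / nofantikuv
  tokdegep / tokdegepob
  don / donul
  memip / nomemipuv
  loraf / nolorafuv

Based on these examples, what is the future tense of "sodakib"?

"sodakib" has 3 vowels. The stems with 3 vowels (mubanib → mubanibob, tokdegep → tokdegepob) add -ob.
So sodakib → sodakibob.

sodakibob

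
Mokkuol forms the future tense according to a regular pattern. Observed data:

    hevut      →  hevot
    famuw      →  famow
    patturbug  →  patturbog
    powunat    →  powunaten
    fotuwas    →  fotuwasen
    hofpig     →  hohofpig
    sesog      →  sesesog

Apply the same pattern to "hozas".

hevut and powunat both end in -t yet inflect differently (hevot, powunaten), so the final letter is not what conditions the rule; the last vowel is.
"hozas" has last vowel 'a'. The stems whose last vowel is 'a' (powunat → powunaten, fotuwas → fotuwasen) add -en.
The other patterns: stems whose last vowel is 'u' change the last vowel to 'o'; stems whose last vowel is 'i' or 'o' repeat the first consonant+vowel as a prefix.
So hozas → hozasen.

hozasen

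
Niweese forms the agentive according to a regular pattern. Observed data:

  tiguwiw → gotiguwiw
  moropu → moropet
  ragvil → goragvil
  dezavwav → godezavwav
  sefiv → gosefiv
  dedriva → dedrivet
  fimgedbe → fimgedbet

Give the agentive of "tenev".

gotenev

dezavwav and dedriva both have last vowel 'a' yet inflect differently (godezavwav, dedrivet), so the last vowel is not what conditions the rule; whether the stem ends in a vowel or a consonant is.
"tenev" ends in a consonant. The stems ending in a consonant (dezavwav → godezavwav, sefiv → gosefiv, tiguwiw → gotiguwiw) add the prefix go-.
The other pattern: stems ending in a vowel drop the final letter and add -et.
So tenev → gotenev.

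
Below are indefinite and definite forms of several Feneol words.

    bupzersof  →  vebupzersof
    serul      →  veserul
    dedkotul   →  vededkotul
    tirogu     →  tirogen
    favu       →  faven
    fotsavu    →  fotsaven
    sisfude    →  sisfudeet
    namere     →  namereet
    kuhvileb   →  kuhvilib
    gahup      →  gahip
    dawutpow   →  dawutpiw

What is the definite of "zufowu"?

"zufowu" ends in -u. The stems ending in -u (tirogu → tirogen, favu → faven, fotsavu → fotsaven) drop the final letter and add -en.
The other patterns: stems ending in -f or -l add the prefix ve-; stems ending in -e add -et; stems ending in -b, -p or -w change the last vowel to 'i'.
So zufowu → zufowen.

zufowen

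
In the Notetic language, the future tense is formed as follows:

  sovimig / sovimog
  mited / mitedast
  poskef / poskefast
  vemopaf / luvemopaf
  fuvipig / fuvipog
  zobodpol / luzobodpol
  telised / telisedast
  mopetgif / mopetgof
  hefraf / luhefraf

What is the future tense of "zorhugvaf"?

mopetgif and poskef both end in -f yet inflect differently (mopetgof, poskefast), so the final letter is not what conditions the rule; the last vowel is.
"zorhugvaf" has last vowel 'a'. The stems whose last vowel is 'a' (vemopaf → luvemopaf, hefraf → luhefraf) add the prefix lu-.
So zorhugvaf → luzorhugvaf.

luzorhugvaf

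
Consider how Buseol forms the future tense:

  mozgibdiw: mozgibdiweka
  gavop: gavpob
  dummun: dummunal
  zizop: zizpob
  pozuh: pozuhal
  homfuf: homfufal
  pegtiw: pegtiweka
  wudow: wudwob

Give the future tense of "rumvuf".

wudow and pegtiw both end in -w yet inflect differently (wudwob, pegtiweka), so the final letter is not what conditions the rule; the last vowel is.
"rumvuf" has last vowel 'u'. The stems whose last vowel is 'u' (homfuf → homfufal, pozuh → pozuhal, dummun → dummunal) add -al.
The other patterns: stems whose last vowel is 'o' delete the last vowel and add -ob; stems whose last vowel is 'i' add -eka.
So rumvuf → rumvufal.

rumvufal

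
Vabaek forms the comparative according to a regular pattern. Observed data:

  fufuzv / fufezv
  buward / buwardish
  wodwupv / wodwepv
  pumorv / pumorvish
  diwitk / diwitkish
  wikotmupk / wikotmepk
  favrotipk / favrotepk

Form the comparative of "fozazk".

fozezk

"fozazk" has second-to-last letter 'z'. The one such stem in the data (fufuzv → fufezv) changes the last vowel to 'e' (as do favrotipk, wodwupv), so the same rule applies.
So fozazk → fozezk.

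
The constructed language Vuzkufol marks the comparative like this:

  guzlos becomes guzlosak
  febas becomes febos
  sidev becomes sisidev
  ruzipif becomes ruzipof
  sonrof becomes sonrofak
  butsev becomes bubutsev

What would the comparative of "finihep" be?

guzlos and febas both end in -s yet inflect differently (guzlosak, febos), so the final letter is not what conditions the rule; the last vowel is.
"finihep" has last vowel 'e'. The stems whose last vowel is 'e' (sidev → sisidev, butsev → bubutsev) repeat the first consonant+vowel as a prefix.
So finihep → fifinihep.

fifinihep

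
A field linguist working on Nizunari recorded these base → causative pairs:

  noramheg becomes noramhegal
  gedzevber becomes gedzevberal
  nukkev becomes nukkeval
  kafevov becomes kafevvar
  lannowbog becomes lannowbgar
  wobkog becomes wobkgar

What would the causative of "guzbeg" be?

"guzbeg" has last vowel 'e'. The stems whose last vowel is 'e' (noramheg → noramhegal, gedzevber → gedzevberal, nukkev → nukkeval) add -al.
The other pattern: stems whose last vowel is 'o' delete the last vowel and add -ar.
So guzbeg → guzbegal.

guzbegal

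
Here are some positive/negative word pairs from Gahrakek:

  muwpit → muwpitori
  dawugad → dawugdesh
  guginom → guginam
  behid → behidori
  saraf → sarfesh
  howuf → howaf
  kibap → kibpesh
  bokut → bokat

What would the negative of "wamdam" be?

wamdmesh

dawugad and behid both end in -d yet inflect differently (dawugdesh, behidori), so the final letter is not what conditions the rule; the last vowel is.
"wamdam" has last vowel 'a'. The stems whose last vowel is 'a' (kibap → kibpesh, dawugad → dawugdesh, saraf → sarfesh) delete the last vowel and add -esh.
The other patterns: stems whose last vowel is 'i' add -ori; stems whose last vowel is 'o' or 'u' change the last vowel to 'a'.
So wamdam → wamdmesh.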